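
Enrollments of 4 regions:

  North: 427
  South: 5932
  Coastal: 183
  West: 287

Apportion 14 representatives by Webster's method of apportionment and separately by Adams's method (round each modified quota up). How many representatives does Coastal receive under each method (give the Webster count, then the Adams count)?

Webster: North 1, South 12, Coastal 0, West 1.
Adams: North 1, South 11, Coastal 1, West 1.
Coastal gets 0 under Webster and 1 under Adams.

0 and 1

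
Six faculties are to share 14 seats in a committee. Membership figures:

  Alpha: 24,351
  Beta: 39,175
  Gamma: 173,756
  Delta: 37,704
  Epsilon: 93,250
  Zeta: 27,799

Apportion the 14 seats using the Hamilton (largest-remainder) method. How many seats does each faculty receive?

Standard divisor: 396035 ÷ 14 ≈ 28288.214.
Standard quotas: Alpha 0.8608, Beta 1.3849, Gamma 6.1423, Delta 1.3329, Epsilon 3.2964, Zeta 0.9827.
Lower quotas: Alpha 0, Beta 1, Gamma 6, Delta 1, Epsilon 3, Zeta 0 (sum 11, leaving 3 seats).
Remainders in descending order: Zeta 0.9827, Alpha 0.8608, Beta 0.3849, Delta 0.3329, Epsilon 0.2964, Gamma 0.1423.
Largest remainders: Zeta, Alpha, Beta receive the extra seats.

Alpha: 1, Beta: 2, Gamma: 6, Delta: 1, Epsilon: 3, Zeta: 1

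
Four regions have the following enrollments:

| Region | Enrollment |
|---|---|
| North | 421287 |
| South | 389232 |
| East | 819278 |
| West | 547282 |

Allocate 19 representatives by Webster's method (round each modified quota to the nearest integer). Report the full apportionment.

North=4, South=3, East=7, West=5

Standard divisor 2177079/19 ≈ 114583.105; standard quotas: North 3.677, South 3.397, East 7.150, West 4.776.
Rounding to the nearest integer gives North 4, South 3, East 7, West 5 — total 19, matching the house size, so no adjustment is needed.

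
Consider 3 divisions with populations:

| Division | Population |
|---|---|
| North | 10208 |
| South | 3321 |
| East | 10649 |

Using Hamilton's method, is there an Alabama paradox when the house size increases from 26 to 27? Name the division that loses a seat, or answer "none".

At 26 seats: North 11, South 4, East 11.
At 27 seats: North 11, South 4, East 12.
No division's allocation decreased.

none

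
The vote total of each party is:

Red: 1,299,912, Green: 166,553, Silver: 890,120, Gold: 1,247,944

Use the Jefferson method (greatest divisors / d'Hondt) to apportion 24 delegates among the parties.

Red=9, Green=1, Silver=6, Gold=8

Standard divisor 3604529/24 ≈ 150188.708; standard quotas: Red 8.655, Green 1.109, Silver 5.927, Gold 8.309.
Rounding down gives 8, 1, 5, 8 = 22 seats, so the divisor must be adjusted.
With modified divisor 141500: modified quotas Red 9.187, Green 1.177, Silver 6.291, Gold 8.819.
Rounding down: Red 9, Green 1, Silver 6, Gold 8 (total 24).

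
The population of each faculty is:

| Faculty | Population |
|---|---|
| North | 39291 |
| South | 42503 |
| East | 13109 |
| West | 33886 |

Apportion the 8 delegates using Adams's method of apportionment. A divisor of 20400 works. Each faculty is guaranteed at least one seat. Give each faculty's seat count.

North: 2, South: 3, East: 1, West: 2

With modified divisor 20400: modified quotas North 1.926, South 2.083, East 0.643, West 1.661.
Rounding up: North 2, South 3, East 1, West 2 (total 8).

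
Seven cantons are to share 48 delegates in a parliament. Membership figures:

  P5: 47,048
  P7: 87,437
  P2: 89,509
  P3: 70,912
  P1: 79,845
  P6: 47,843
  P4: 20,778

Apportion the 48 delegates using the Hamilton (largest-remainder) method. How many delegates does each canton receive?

P5 5, P7 9, P2 10, P3 8, P1 9, P6 5, P4 2

The standard divisor is 443372/48 ≈ 9236.917.
Standard quotas: P5 5.0935, P7 9.4660, P2 9.6904, P3 7.6770, P1 8.6441, P6 5.1795, P4 2.2495.
Lower quotas: P5 5, P7 9, P2 9, P3 7, P1 8, P6 5, P4 2 (sum 45, leaving 3 seats).
Remainders in descending order: P2 0.6904, P3 0.6770, P1 0.6441, P7 0.4660, P4 0.2495, P6 0.1795, P5 0.0935.
Largest remainders: P2, P3, P1 receive the extra seats.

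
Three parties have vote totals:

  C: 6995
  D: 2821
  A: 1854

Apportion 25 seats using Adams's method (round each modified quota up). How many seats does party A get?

Standard divisor 11670/25 ≈ 466.8; standard quotas: C 14.985, D 6.043, A 3.972.
Rounding up gives 15, 7, 4 = 26 seats, so the divisor must be adjusted.
With modified divisor 480: modified quotas C 14.573, D 5.877, A 3.862.
Rounding up: C 15, D 6, A 4 (total 25).
A receives 4.

4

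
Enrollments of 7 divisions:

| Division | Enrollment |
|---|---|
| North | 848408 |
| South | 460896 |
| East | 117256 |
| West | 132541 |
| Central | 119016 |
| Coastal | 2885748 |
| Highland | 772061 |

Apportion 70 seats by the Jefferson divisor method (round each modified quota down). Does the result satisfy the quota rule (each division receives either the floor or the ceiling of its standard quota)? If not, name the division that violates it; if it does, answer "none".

Coastal

Standard quotas: North 11.130, South 6.046, East 1.538, West 1.739, Central 1.561, Coastal 37.857, Highland 10.128.
Jefferson allocation: North 11, South 6, East 1, West 1, Central 1, Coastal 40, Highland 10.
Coastal has quota 37.857 (lower 37, upper 38) but receives 40 — outside the quota interval.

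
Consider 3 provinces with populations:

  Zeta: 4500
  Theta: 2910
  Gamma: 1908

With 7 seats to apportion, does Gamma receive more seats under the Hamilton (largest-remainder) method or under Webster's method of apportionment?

Hamilton: Zeta 3, Theta 2, Gamma 2.
Webster: Zeta 4, Theta 2, Gamma 1.
Gamma gets 2 under Hamilton and 1 under Webster.

Hamilton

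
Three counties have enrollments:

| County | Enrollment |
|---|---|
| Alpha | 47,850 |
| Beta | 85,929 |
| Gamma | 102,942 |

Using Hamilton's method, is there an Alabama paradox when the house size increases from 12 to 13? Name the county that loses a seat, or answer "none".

At 12 seats: Alpha 3, Beta 4, Gamma 5.
At 13 seats: Alpha 2, Beta 5, Gamma 6.
Alpha drops from 3 to 2.

Alpha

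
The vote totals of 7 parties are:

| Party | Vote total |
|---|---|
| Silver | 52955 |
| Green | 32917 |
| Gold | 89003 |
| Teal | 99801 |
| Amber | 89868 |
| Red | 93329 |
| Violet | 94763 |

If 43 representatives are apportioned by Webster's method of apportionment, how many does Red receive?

Standard divisor 552636/43 ≈ 12852; standard quotas: Silver 4.120, Green 2.561, Gold 6.925, Teal 7.765, Amber 6.993, Red 7.262, Violet 7.373.
Rounding to the nearest integer gives Silver 4, Green 3, Gold 7, Teal 8, Amber 7, Red 7, Violet 7 — total 43, matching the house size, so no adjustment is needed.
Red receives 7.

7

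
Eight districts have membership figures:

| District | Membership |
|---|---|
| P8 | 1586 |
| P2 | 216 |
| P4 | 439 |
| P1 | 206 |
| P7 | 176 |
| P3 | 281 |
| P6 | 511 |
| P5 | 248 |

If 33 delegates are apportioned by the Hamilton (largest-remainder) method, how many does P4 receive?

4

The standard divisor is 3663/33 = 111.
Standard quotas: P8 14.288, P2 1.946, P4 3.955, P1 1.856, P7 1.586, P3 2.532, P6 4.604, P5 2.234.
Lower quotas: P8 14, P2 1, P4 3, P1 1, P7 1, P3 2, P6 4, P5 2 (sum 28, leaving 5 seats).
Remainders in descending order: P4 0.955, P2 0.946, P1 0.856, P6 0.604, P7 0.586, P3 0.532, P8 0.288, P5 0.234.
Largest remainders: P4, P2, P1, P6, P7 receive the extra seats.
P4 receives 4.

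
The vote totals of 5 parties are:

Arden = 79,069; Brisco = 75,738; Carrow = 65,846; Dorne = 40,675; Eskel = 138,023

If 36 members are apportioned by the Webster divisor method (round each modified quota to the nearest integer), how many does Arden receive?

7

Standard divisor 399351/36 ≈ 11093.083; standard quotas: Arden 7.128, Brisco 6.827, Carrow 5.936, Dorne 3.667, Eskel 12.442.
Rounding to the nearest integer gives Arden 7, Brisco 7, Carrow 6, Dorne 4, Eskel 12 — total 36, matching the house size, so no adjustment is needed.
Arden receives 7.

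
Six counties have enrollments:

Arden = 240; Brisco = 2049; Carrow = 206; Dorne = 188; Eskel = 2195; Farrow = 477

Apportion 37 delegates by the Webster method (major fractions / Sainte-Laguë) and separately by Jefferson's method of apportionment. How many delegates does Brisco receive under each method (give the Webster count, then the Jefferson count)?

14 and 15

Webster: Arden 2, Brisco 14, Carrow 1, Dorne 1, Eskel 16, Farrow 3.
Jefferson: Arden 1, Brisco 15, Carrow 1, Dorne 1, Eskel 16, Farrow 3.
Brisco gets 14 under Webster and 15 under Jefferson.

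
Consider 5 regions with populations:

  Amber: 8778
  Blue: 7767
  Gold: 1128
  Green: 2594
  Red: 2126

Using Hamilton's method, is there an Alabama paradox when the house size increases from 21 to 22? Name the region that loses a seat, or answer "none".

Green

At 21 seats: Amber 8, Blue 7, Gold 1, Green 3, Red 2.
At 22 seats: Amber 9, Blue 8, Gold 1, Green 2, Red 2.
Green drops from 3 to 2.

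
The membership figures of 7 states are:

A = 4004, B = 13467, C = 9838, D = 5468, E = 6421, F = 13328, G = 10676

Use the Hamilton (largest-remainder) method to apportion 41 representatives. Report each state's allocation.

A 3; B 9; C 6; D 3; E 4; F 9; G 7

The standard divisor is 63202/41 ≈ 1541.512.
Standard quotas: A 2.5974, B 8.7362, C 6.3820, D 3.5472, E 4.1654, F 8.6461, G 6.9257.
Lower quotas: A 2, B 8, C 6, D 3, E 4, F 8, G 6 (sum 37, leaving 4 seats).
Remainders in descending order: G 0.9257, B 0.7362, F 0.6461, A 0.5974, D 0.5472, C 0.3820, E 0.1654.
Largest remainders: G, B, F, A receive the extra seats.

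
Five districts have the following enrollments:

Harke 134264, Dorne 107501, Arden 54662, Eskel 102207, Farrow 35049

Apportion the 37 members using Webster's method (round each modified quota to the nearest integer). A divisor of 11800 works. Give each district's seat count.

Harke 11; Dorne 9; Arden 5; Eskel 9; Farrow 3

With modified divisor 11800: modified quotas Harke 11.378, Dorne 9.110, Arden 4.632, Eskel 8.662, Farrow 2.970.
Rounding to the nearest integer: Harke 11, Dorne 9, Arden 5, Eskel 9, Farrow 3 (total 37).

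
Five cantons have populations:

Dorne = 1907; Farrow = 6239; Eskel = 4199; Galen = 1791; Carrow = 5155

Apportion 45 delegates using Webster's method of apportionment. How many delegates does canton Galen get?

Standard divisor 19291/45 ≈ 428.689; standard quotas: Dorne 4.448, Farrow 14.554, Eskel 9.795, Galen 4.178, Carrow 12.025.
Rounding to the nearest integer gives Dorne 4, Farrow 15, Eskel 10, Galen 4, Carrow 12 — total 45, matching the house size, so no adjustment is needed.
Galen receives 4.

4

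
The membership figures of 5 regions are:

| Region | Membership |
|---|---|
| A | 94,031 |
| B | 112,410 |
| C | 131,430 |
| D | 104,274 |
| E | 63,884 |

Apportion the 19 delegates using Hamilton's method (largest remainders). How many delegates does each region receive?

Total 506029; standard divisor 506029/19 ≈ 26633.105.
Standard quotas: A 3.5306, B 4.2207, C 4.9348, D 3.9152, E 2.3987.
Lower quotas: A 3, B 4, C 4, D 3, E 2 (sum 16, leaving 3 seats).
Remainders in descending order: C 0.9348, D 0.9152, A 0.5306, E 0.3987, B 0.2207.
The surplus seats go to C, D, A.

A: 4, B: 4, C: 5, D: 4, E: 2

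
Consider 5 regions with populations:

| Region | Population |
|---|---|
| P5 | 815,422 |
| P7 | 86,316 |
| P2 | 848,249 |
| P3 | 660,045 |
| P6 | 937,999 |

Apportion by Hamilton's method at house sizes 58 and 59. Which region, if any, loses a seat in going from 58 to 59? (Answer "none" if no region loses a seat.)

At 58 seats: P5 14, P7 2, P2 15, P3 11, P6 16.
At 59 seats: P5 14, P7 1, P2 15, P3 12, P6 17.
P7 drops from 2 to 1.

P7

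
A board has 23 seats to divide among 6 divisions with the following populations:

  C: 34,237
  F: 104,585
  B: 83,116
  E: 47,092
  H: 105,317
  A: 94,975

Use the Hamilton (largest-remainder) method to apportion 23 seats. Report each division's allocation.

Standard divisor: 469322 ÷ 23 ≈ 20405.304.
Standard quotas: C 1.6778, F 5.1254, B 4.0733, E 2.3078, H 5.1613, A 4.6544.
Lower quotas: C 1, F 5, B 4, E 2, H 5, A 4 (sum 21, leaving 2 seats).
Remainders in descending order: C 0.6778, A 0.6544, E 0.3078, H 0.1613, F 0.1254, B 0.0733.
Largest remainders: C, A receive the extra seats.

C=2, F=5, B=4, E=2, H=5, A=5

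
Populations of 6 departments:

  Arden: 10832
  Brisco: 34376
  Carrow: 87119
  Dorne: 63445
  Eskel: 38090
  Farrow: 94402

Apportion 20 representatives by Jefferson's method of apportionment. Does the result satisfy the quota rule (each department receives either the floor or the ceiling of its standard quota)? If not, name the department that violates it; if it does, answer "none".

none

Standard quotas: Arden 0.660, Brisco 2.094, Carrow 5.308, Dorne 3.865, Eskel 2.321, Farrow 5.752.
Jefferson allocation: Arden 0, Brisco 2, Carrow 6, Dorne 4, Eskel 2, Farrow 6.
Every allocation lies between the lower and upper quota.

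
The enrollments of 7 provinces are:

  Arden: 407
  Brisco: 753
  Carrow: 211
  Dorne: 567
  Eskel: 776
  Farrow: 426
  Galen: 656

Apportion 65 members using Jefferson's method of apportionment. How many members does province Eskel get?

Standard divisor 3796/65 ≈ 58.4; standard quotas: Arden 6.969, Brisco 12.894, Carrow 3.613, Dorne 9.709, Eskel 13.288, Farrow 7.295, Galen 11.233.
Rounding down gives 6, 12, 3, 9, 13, 7, 11 = 61 seats, so the divisor must be adjusted.
With modified divisor 55: modified quotas Arden 7.400, Brisco 13.691, Carrow 3.836, Dorne 10.309, Eskel 14.109, Farrow 7.745, Galen 11.927.
Rounding down: Arden 7, Brisco 13, Carrow 3, Dorne 10, Eskel 14, Farrow 7, Galen 11 (total 65).
Eskel receives 14.

14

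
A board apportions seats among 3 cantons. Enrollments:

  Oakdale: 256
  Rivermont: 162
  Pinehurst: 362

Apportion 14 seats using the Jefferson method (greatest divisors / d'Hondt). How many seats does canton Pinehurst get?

Standard divisor 780/14 ≈ 55.714; standard quotas: Oakdale 4.595, Rivermont 2.908, Pinehurst 6.497.
Rounding down gives 4, 2, 6 = 12 seats, so the divisor must be adjusted.
With modified divisor 51.5: modified quotas Oakdale 4.971, Rivermont 3.146, Pinehurst 7.029.
Rounding down: Oakdale 4, Rivermont 3, Pinehurst 7 (total 14).
Pinehurst receives 7.

7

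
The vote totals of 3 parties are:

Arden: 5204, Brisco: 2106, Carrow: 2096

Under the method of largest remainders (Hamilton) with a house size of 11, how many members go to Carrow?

Standard divisor: 9406 ÷ 11 ≈ 855.091.
Standard quotas: Arden 6.0859, Brisco 2.4629, Carrow 2.4512.
Lower quotas: Arden 6, Brisco 2, Carrow 2 (sum 10, leaving 1 seat).
Remainders in descending order: Brisco 0.4629, Carrow 0.4512, Arden 0.0859.
The surplus seat goes to Brisco.
Carrow receives 2.

2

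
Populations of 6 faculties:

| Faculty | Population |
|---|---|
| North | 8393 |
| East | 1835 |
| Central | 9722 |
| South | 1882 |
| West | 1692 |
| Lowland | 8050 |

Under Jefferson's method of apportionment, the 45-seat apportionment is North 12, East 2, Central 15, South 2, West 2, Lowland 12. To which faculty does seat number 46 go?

Priority for the next seat is population ÷ (current seats + 1).
Priorities: North 645.615, East 611.667, Central 607.625, South 627.333, West 564.000, Lowland 619.231.
Highest priority: North.

North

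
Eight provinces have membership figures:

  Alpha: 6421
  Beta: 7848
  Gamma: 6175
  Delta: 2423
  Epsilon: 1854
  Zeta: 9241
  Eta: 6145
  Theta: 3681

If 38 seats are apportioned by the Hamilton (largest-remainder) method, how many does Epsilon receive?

2

The standard divisor is 43788/38 ≈ 1152.316.
Standard quotas: Alpha 5.5723, Beta 6.8106, Gamma 5.3588, Delta 2.1027, Epsilon 1.6089, Zeta 8.0195, Eta 5.3327, Theta 3.1944.
Lower quotas: Alpha 5, Beta 6, Gamma 5, Delta 2, Epsilon 1, Zeta 8, Eta 5, Theta 3 (sum 35, leaving 3 seats).
Remainders in descending order: Beta 0.8106, Epsilon 0.6089, Alpha 0.5723, Gamma 0.3588, Eta 0.3327, Theta 0.1944, Delta 0.1027, Zeta 0.0195.
The surplus seats go to Beta, Epsilon, Alpha.
Epsilon receives 2.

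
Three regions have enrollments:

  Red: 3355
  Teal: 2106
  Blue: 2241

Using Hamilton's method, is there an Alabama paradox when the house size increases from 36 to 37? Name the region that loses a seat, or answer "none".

At 36 seats: Red 16, Teal 10, Blue 10.
At 37 seats: Red 16, Teal 10, Blue 11.
No region's allocation decreased.

none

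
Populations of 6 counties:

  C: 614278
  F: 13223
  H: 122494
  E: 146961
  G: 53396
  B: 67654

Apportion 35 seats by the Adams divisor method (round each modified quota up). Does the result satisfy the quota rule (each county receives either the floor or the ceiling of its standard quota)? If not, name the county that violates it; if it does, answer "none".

Standard quotas: C 21.119, F 0.455, H 4.211, E 5.053, G 1.836, B 2.326.
Adams allocation: C 20, F 1, H 4, E 5, G 2, B 3.
C has quota 21.119 (lower 21, upper 22) but receives 20 — outside the quota interval.

C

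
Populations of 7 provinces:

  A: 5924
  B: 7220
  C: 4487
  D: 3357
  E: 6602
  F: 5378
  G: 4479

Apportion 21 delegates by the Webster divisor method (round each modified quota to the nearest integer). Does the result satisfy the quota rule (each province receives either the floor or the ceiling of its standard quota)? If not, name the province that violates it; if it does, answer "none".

Standard quotas: A 3.322, B 4.049, C 2.516, D 1.883, E 3.702, F 3.016, G 2.512.
Webster allocation: A 3, B 4, C 3, D 2, E 4, F 3, G 2.
Every allocation lies between the lower and upper quota.

none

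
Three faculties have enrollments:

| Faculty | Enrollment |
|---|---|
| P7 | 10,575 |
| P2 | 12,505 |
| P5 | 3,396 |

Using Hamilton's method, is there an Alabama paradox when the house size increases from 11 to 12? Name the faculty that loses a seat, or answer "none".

At 11 seats: P7 4, P2 5, P5 2.
At 12 seats: P7 5, P2 6, P5 1.
P5 drops from 2 to 1.

P5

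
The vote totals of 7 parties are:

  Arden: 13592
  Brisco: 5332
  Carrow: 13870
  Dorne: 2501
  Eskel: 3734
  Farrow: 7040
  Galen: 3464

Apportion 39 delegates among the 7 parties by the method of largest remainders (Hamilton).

Arden 11, Brisco 4, Carrow 11, Dorne 2, Eskel 3, Farrow 5, Galen 3

The standard divisor is 49533/39 ≈ 1270.077.
Standard quotas: Arden 10.7017, Brisco 4.1982, Carrow 10.9206, Dorne 1.9692, Eskel 2.9400, Farrow 5.5430, Galen 2.7274.
Lower quotas: Arden 10, Brisco 4, Carrow 10, Dorne 1, Eskel 2, Farrow 5, Galen 2 (sum 34, leaving 5 seats).
Remainders in descending order: Dorne 0.9692, Eskel 0.9400, Carrow 0.9206, Galen 0.7274, Arden 0.7017, Farrow 0.5430, Brisco 0.1982.
Largest remainders: Dorne, Eskel, Carrow, Galen, Arden receive the extra seats.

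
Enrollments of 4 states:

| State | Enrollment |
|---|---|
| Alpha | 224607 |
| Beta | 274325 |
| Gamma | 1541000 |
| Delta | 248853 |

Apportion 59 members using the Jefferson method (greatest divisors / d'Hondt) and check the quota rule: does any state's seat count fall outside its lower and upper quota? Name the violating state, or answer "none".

Standard quotas: Alpha 5.790, Beta 7.072, Gamma 39.724, Delta 6.415.
Jefferson allocation: Alpha 5, Beta 7, Gamma 41, Delta 6.
Gamma has quota 39.724 (lower 39, upper 40) but receives 41 — outside the quota interval.

Gamma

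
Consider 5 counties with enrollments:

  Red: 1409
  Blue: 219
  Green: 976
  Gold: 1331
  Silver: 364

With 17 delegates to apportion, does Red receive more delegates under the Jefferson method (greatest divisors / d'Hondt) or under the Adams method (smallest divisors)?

Jefferson

Jefferson: Red 6, Blue 0, Green 4, Gold 6, Silver 1.
Adams: Red 5, Blue 1, Green 4, Gold 5, Silver 2.
Red gets 6 under Jefferson and 5 under Adams.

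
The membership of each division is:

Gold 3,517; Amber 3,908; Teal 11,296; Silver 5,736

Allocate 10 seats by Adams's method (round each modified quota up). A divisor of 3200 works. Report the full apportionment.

With modified divisor 3200: modified quotas Gold 1.099, Amber 1.221, Teal 3.530, Silver 1.792.
Rounding up: Gold 2, Amber 2, Teal 4, Silver 2 (total 10).

Gold=2; Amber=2; Teal=4; Silver=2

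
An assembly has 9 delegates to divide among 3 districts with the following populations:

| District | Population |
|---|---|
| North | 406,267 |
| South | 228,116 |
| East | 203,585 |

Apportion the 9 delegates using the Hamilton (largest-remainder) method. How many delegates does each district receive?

North 4, South 3, East 2

The standard divisor is 837968/9 ≈ 93107.556.
Standard quotas: North 4.3634, South 2.4500, East 2.1866.
Lower quotas: North 4, South 2, East 2 (sum 8, leaving 1 seat).
Remainders in descending order: South 0.4500, North 0.3634, East 0.1866.
The surplus seat goes to South.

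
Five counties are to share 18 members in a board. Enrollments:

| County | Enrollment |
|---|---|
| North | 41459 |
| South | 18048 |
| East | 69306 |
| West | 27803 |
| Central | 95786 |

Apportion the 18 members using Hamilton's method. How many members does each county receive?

Standard divisor: 252402 ÷ 18 ≈ 14022.333.
Standard quotas: North 2.9566, South 1.2871, East 4.9425, West 1.9828, Central 6.8310.
Lower quotas: North 2, South 1, East 4, West 1, Central 6 (sum 14, leaving 4 seats).
Remainders in descending order: West 0.9828, North 0.9566, East 0.9425, Central 0.8310, South 0.2871.
The surplus seats go to West, North, East, Central.

North: 3, South: 1, East: 5, West: 2, Central: 7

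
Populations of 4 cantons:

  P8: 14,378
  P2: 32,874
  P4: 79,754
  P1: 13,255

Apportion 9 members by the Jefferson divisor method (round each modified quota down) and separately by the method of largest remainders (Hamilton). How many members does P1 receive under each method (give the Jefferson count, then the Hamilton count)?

0 and 1

Jefferson: P8 1, P2 2, P4 6, P1 0.
Hamilton: P8 1, P2 2, P4 5, P1 1.
P1 gets 0 under Jefferson and 1 under Hamilton.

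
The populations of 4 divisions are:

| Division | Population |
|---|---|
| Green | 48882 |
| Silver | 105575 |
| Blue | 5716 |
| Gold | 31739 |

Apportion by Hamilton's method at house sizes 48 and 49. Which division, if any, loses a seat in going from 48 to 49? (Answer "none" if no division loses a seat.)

At 48 seats: Green 12, Silver 26, Blue 2, Gold 8.
At 49 seats: Green 13, Silver 27, Blue 1, Gold 8.
Blue drops from 2 to 1.

Blue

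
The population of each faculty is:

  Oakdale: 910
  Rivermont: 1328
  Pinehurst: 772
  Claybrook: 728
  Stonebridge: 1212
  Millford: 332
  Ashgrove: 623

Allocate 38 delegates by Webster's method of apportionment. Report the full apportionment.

Standard divisor 5905/38 ≈ 155.395; standard quotas: Oakdale 5.856, Rivermont 8.546, Pinehurst 4.968, Claybrook 4.685, Stonebridge 7.799, Millford 2.136, Ashgrove 4.009.
Rounding to the nearest integer gives 6, 9, 5, 5, 8, 2, 4 = 39 seats, so the divisor must be adjusted.
With modified divisor 160: modified quotas Oakdale 5.688, Rivermont 8.300, Pinehurst 4.825, Claybrook 4.550, Stonebridge 7.575, Millford 2.075, Ashgrove 3.894.
Rounding to the nearest integer: Oakdale 6, Rivermont 8, Pinehurst 5, Claybrook 5, Stonebridge 8, Millford 2, Ashgrove 4 (total 38).

Oakdale 6; Rivermont 8; Pinehurst 5; Claybrook 5; Stonebridge 8; Millford 2; Ashgrove 4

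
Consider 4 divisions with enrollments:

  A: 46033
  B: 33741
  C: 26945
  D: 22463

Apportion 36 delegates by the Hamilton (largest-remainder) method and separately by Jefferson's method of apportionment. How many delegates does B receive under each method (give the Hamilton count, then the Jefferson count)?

Hamilton: A 13, B 9, C 8, D 6.
Jefferson: A 13, B 10, C 7, D 6.
B gets 9 under Hamilton and 10 under Jefferson.

9 and 10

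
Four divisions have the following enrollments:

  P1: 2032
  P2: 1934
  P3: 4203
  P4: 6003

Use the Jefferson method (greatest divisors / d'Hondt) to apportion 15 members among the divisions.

P1 2, P2 2, P3 4, P4 7

Standard divisor 14172/15 ≈ 944.8; standard quotas: P1 2.151, P2 2.047, P3 4.449, P4 6.354.
Rounding down gives 2, 2, 4, 6 = 14 seats, so the divisor must be adjusted.
With modified divisor 850: modified quotas P1 2.391, P2 2.275, P3 4.945, P4 7.062.
Rounding down: P1 2, P2 2, P3 4, P4 7 (total 15).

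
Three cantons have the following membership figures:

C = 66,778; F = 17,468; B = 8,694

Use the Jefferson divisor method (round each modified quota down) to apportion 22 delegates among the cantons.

Standard divisor 92940/22 ≈ 4224.545; standard quotas: C 15.807, F 4.135, B 2.058.
Rounding down gives 15, 4, 2 = 21 seats, so the divisor must be adjusted.
With modified divisor 4100: modified quotas C 16.287, F 4.260, B 2.120.
Rounding down: C 16, F 4, B 2 (total 22).

C 16, F 4, B 2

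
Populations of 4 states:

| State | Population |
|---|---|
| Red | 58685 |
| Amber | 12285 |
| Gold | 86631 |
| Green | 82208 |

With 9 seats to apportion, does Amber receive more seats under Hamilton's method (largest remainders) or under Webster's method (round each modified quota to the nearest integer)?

Hamilton

Hamilton: Red 2, Amber 1, Gold 3, Green 3.
Webster: Red 2, Amber 0, Gold 4, Green 3.
Amber gets 1 under Hamilton and 0 under Webster.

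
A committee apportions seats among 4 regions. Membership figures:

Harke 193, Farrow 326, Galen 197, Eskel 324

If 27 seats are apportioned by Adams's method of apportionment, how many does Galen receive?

Standard divisor 1040/27 ≈ 38.519; standard quotas: Harke 5.011, Farrow 8.463, Galen 5.114, Eskel 8.412.
Rounding up gives 6, 9, 6, 9 = 30 seats, so the divisor must be adjusted.
With modified divisor 40.62: modified quotas Harke 4.751, Farrow 8.026, Galen 4.850, Eskel 7.976.
Rounding up: Harke 5, Farrow 9, Galen 5, Eskel 8 (total 27).
Galen receives 5.

5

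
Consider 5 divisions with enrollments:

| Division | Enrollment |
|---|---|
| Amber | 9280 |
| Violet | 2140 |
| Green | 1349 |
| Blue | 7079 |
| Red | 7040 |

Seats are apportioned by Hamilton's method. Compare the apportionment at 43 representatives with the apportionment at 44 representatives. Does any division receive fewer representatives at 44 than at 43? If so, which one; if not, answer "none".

Violet

At 43 seats: Amber 15, Violet 4, Green 2, Blue 11, Red 11.
At 44 seats: Amber 15, Violet 3, Green 2, Blue 12, Red 12.
Violet drops from 4 to 3.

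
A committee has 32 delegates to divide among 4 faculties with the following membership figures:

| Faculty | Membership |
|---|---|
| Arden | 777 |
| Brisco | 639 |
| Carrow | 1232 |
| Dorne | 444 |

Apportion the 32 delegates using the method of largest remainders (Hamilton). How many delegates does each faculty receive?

The standard divisor is 3092/32 ≈ 96.625.
Standard quotas: Arden 8.041, Brisco 6.613, Carrow 12.750, Dorne 4.595.
Lower quotas: Arden 8, Brisco 6, Carrow 12, Dorne 4 (sum 30, leaving 2 seats).
Remainders in descending order: Carrow 0.750, Brisco 0.613, Dorne 0.595, Arden 0.041.
The surplus seats go to Carrow, Brisco.

Arden: 8; Brisco: 7; Carrow: 13; Dorne: 4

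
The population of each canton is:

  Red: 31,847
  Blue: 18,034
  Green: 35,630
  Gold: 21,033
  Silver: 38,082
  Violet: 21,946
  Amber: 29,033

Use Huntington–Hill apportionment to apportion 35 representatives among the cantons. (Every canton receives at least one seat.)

With divisor 5656: modified quotas Red 5.631, Blue 3.188, Green 6.300, Gold 3.719, Silver 6.733, Violet 3.880, Amber 5.133.
Geometric-mean thresholds: Red √(5·6)=5.477, Blue √(3·4)=3.464, Green √(6·7)=6.481, Gold √(3·4)=3.464, Silver √(6·7)=6.481, Violet √(3·4)=3.464, Amber √(5·6)=5.477.
Each quota rounded against its threshold gives Red 6, Blue 3, Green 6, Gold 4, Silver 7, Violet 4, Amber 5 (total 35).

Red 6, Blue 3, Green 6, Gold 4, Silver 7, Violet 4, Amber 5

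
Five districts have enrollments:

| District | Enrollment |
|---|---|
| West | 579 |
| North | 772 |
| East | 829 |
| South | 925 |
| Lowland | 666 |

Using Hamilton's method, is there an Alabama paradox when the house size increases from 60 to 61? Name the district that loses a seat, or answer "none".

At 60 seats: West 9, North 12, East 13, South 15, Lowland 11.
At 61 seats: West 9, North 13, East 13, South 15, Lowland 11.
No district's allocation decreased.

none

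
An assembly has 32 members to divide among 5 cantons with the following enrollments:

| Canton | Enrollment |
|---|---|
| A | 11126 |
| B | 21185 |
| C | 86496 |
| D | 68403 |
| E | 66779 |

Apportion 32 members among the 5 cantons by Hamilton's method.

The standard divisor is 253989/32 ≈ 7937.156.
Standard quotas: A 1.4018, B 2.6691, C 10.8976, D 8.6181, E 8.4135.
Lower quotas: A 1, B 2, C 10, D 8, E 8 (sum 29, leaving 3 seats).
Remainders in descending order: C 0.8976, B 0.6691, D 0.6181, E 0.4135, A 0.4018.
Largest remainders: C, B, D receive the extra seats.

A 1, B 3, C 11, D 9, E 8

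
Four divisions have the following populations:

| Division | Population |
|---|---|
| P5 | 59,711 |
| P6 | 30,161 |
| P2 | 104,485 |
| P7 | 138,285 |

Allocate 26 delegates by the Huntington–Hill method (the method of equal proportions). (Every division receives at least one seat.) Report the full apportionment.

With divisor 12749: modified quotas P5 4.684, P6 2.366, P2 8.196, P7 10.847.
Geometric-mean thresholds: P5 √(4·5)=4.472, P6 √(2·3)=2.449, P2 √(8·9)=8.485, P7 √(10·11)=10.488.
Each quota rounded against its threshold gives P5 5, P6 2, P2 8, P7 11 (total 26).

P5 5, P6 2, P2 8, P7 11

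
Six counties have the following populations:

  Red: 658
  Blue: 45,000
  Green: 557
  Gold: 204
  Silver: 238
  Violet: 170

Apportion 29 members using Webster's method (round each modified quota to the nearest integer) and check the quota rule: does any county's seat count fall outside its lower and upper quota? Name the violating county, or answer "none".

Standard quotas: Red 0.407, Blue 27.869, Green 0.345, Gold 0.126, Silver 0.147, Violet 0.105.
Webster allocation: Red 0, Blue 29, Green 0, Gold 0, Silver 0, Violet 0.
Blue has quota 27.869 (lower 27, upper 28) but receives 29 — outside the quota interval.

Blue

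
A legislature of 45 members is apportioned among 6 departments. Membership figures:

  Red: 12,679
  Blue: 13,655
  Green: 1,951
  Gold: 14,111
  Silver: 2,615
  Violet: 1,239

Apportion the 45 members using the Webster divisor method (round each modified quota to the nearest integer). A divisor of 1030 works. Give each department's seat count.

Red 12, Blue 13, Green 2, Gold 14, Silver 3, Violet 1

With modified divisor 1030: modified quotas Red 12.310, Blue 13.257, Green 1.894, Gold 13.700, Silver 2.539, Violet 1.203.
Rounding to the nearest integer: Red 12, Blue 13, Green 2, Gold 14, Silver 3, Violet 1 (total 45).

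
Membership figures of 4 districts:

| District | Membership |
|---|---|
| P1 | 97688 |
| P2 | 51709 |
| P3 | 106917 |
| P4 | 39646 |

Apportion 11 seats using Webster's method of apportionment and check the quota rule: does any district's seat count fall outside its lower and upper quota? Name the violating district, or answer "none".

Standard quotas: P1 3.631, P2 1.922, P3 3.974, P4 1.474.
Webster allocation: P1 4, P2 2, P3 4, P4 1.
Every allocation lies between the lower and upper quota.

none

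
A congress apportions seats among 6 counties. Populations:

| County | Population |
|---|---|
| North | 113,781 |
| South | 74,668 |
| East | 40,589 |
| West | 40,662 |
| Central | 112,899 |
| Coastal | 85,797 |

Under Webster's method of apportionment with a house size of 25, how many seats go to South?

4

Standard divisor 468396/25 ≈ 18735.84; standard quotas: North 6.073, South 3.985, East 2.166, West 2.170, Central 6.026, Coastal 4.579.
Rounding to the nearest integer gives North 6, South 4, East 2, West 2, Central 6, Coastal 5 — total 25, matching the house size, so no adjustment is needed.
South receives 4.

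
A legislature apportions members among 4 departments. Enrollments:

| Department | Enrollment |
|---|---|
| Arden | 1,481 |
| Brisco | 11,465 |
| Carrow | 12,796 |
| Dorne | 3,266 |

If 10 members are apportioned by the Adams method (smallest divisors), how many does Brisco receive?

Standard divisor 29008/10 ≈ 2900.8; standard quotas: Arden 0.511, Brisco 3.952, Carrow 4.411, Dorne 1.126.
Rounding up gives 1, 4, 5, 2 = 12 seats, so the divisor must be adjusted.
With modified divisor 3500: modified quotas Arden 0.423, Brisco 3.276, Carrow 3.656, Dorne 0.933.
Rounding up: Arden 1, Brisco 4, Carrow 4, Dorne 1 (total 10).
Brisco receives 4.

4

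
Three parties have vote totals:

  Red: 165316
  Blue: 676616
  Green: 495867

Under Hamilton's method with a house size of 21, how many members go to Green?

Standard divisor: 1337799 ÷ 21 ≈ 63704.714.
Standard quotas: Red 2.5950, Blue 10.6211, Green 7.7838.
Lower quotas: Red 2, Blue 10, Green 7 (sum 19, leaving 2 seats).
Remainders in descending order: Green 0.7838, Blue 0.6211, Red 0.5950.
The surplus seats go to Green, Blue.
Green receives 8.

8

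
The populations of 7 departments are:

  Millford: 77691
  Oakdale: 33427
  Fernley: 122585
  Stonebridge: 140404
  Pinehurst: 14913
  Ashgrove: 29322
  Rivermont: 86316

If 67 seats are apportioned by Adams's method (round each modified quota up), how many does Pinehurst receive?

Standard divisor 504658/67 ≈ 7532.209; standard quotas: Millford 10.315, Oakdale 4.438, Fernley 16.275, Stonebridge 18.640, Pinehurst 1.980, Ashgrove 3.893, Rivermont 11.460.
Rounding up gives 11, 5, 17, 19, 2, 4, 12 = 70 seats, so the divisor must be adjusted.
With modified divisor 7820: modified quotas Millford 9.935, Oakdale 4.275, Fernley 15.676, Stonebridge 17.954, Pinehurst 1.907, Ashgrove 3.750, Rivermont 11.038.
Rounding up: Millford 10, Oakdale 5, Fernley 16, Stonebridge 18, Pinehurst 2, Ashgrove 4, Rivermont 12 (total 67).
Pinehurst receives 2.

2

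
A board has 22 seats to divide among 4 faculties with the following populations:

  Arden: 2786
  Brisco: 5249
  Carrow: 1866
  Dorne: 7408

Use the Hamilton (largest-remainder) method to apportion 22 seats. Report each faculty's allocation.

Total 17309; standard divisor 17309/22 ≈ 786.773.
Standard quotas: Arden 3.5410, Brisco 6.6716, Carrow 2.3717, Dorne 9.4157.
Lower quotas: Arden 3, Brisco 6, Carrow 2, Dorne 9 (sum 20, leaving 2 seats).
Remainders in descending order: Brisco 0.6716, Arden 0.5410, Dorne 0.4157, Carrow 0.3717.
Largest remainders: Brisco, Arden receive the extra seats.

Arden: 4, Brisco: 7, Carrow: 2, Dorne: 9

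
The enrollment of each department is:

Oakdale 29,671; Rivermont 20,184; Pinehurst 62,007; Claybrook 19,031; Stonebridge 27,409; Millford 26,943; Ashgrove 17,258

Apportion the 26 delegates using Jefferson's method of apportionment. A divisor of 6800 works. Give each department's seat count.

Oakdale=4, Rivermont=2, Pinehurst=9, Claybrook=2, Stonebridge=4, Millford=3, Ashgrove=2

With modified divisor 6800: modified quotas Oakdale 4.363, Rivermont 2.968, Pinehurst 9.119, Claybrook 2.799, Stonebridge 4.031, Millford 3.962, Ashgrove 2.538.
Rounding down: Oakdale 4, Rivermont 2, Pinehurst 9, Claybrook 2, Stonebridge 4, Millford 3, Ashgrove 2 (total 26).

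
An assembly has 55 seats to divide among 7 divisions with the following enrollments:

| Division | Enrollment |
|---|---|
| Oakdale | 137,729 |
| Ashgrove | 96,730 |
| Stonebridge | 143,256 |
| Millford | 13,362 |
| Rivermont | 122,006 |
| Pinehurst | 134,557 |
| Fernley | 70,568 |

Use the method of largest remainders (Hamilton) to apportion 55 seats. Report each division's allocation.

The standard divisor is 718208/55 ≈ 13058.327.
Standard quotas: Oakdale 10.5472, Ashgrove 7.4075, Stonebridge 10.9705, Millford 1.0233, Rivermont 9.3432, Pinehurst 10.3043, Fernley 5.4041.
Lower quotas: Oakdale 10, Ashgrove 7, Stonebridge 10, Millford 1, Rivermont 9, Pinehurst 10, Fernley 5 (sum 52, leaving 3 seats).
Remainders in descending order: Stonebridge 0.9705, Oakdale 0.5472, Ashgrove 0.4075, Fernley 0.4041, Rivermont 0.3432, Pinehurst 0.3043, Millford 0.0233.
The surplus seats go to Stonebridge, Oakdale, Ashgrove.

Oakdale 11, Ashgrove 8, Stonebridge 11, Millford 1, Rivermont 9, Pinehurst 10, Fernley 5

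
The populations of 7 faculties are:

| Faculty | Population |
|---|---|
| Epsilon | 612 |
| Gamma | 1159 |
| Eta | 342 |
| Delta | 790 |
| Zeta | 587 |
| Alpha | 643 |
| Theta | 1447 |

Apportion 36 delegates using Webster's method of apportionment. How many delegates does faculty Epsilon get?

Standard divisor 5580/36 ≈ 155; standard quotas: Epsilon 3.948, Gamma 7.477, Eta 2.206, Delta 5.097, Zeta 3.787, Alpha 4.148, Theta 9.335.
Rounding to the nearest integer gives 4, 7, 2, 5, 4, 4, 9 = 35 seats, so the divisor must be adjusted.
With modified divisor 153: modified quotas Epsilon 4.000, Gamma 7.575, Eta 2.235, Delta 5.163, Zeta 3.837, Alpha 4.203, Theta 9.458.
Rounding to the nearest integer: Epsilon 4, Gamma 8, Eta 2, Delta 5, Zeta 4, Alpha 4, Theta 9 (total 36).
Epsilon receives 4.

4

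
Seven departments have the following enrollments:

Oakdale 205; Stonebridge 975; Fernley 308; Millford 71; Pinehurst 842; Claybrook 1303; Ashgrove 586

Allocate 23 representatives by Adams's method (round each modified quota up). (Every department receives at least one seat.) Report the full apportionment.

Standard divisor 4290/23 ≈ 186.522; standard quotas: Oakdale 1.099, Stonebridge 5.227, Fernley 1.651, Millford 0.381, Pinehurst 4.514, Claybrook 6.986, Ashgrove 3.142.
Rounding up gives 2, 6, 2, 1, 5, 7, 4 = 27 seats, so the divisor must be adjusted.
With modified divisor 214: modified quotas Oakdale 0.958, Stonebridge 4.556, Fernley 1.439, Millford 0.332, Pinehurst 3.935, Claybrook 6.089, Ashgrove 2.738.
Rounding up: Oakdale 1, Stonebridge 5, Fernley 2, Millford 1, Pinehurst 4, Claybrook 7, Ashgrove 3 (total 23).

Oakdale: 1, Stonebridge: 5, Fernley: 2, Millford: 1, Pinehurst: 4, Claybrook: 7, Ashgrove: 3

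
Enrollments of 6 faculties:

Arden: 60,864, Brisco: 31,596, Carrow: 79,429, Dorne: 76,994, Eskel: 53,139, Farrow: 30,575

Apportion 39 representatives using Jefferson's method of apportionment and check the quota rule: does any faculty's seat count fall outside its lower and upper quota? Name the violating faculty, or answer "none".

Standard quotas: Arden 7.137, Brisco 3.705, Carrow 9.314, Dorne 9.028, Eskel 6.231, Farrow 3.585.
Jefferson allocation: Arden 7, Brisco 4, Carrow 10, Dorne 9, Eskel 6, Farrow 3.
Every allocation lies between the lower and upper quota.

none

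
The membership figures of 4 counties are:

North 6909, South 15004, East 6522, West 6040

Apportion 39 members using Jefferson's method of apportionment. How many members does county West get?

Standard divisor 34475/39 ≈ 883.974; standard quotas: North 7.816, South 16.973, East 7.378, West 6.833.
Rounding down gives 7, 16, 7, 6 = 36 seats, so the divisor must be adjusted.
With modified divisor 850: modified quotas North 8.128, South 17.652, East 7.673, West 7.106.
Rounding down: North 8, South 17, East 7, West 7 (total 39).
West receives 7.

7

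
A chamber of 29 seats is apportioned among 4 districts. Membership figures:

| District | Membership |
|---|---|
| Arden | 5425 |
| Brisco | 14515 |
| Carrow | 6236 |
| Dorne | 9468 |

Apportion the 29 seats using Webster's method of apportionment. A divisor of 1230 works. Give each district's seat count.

Arden: 4, Brisco: 12, Carrow: 5, Dorne: 8

With modified divisor 1230: modified quotas Arden 4.411, Brisco 11.801, Carrow 5.070, Dorne 7.698.
Rounding to the nearest integer: Arden 4, Brisco 12, Carrow 5, Dorne 8 (total 29).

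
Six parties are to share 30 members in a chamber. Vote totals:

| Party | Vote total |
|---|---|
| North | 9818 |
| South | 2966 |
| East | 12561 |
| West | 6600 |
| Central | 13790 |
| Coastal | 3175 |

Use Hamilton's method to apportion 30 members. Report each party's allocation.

Total 48910; standard divisor 48910/30 ≈ 1630.333.
Standard quotas: North 6.0221, South 1.8193, East 7.7046, West 4.0483, Central 8.4584, Coastal 1.9475.
Lower quotas: North 6, South 1, East 7, West 4, Central 8, Coastal 1 (sum 27, leaving 3 seats).
Remainders in descending order: Coastal 0.9475, South 0.8193, East 0.7046, Central 0.4584, West 0.0483, North 0.0221.
The surplus seats go to Coastal, South, East.

North 6, South 2, East 8, West 4, Central 8, Coastal 2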